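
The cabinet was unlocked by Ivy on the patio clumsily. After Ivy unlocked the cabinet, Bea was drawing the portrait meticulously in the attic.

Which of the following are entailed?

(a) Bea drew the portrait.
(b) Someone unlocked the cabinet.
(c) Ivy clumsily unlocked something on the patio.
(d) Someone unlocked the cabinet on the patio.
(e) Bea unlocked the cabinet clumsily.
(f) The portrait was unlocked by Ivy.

(b), (c), (d)

(a) Not entailed — 'was drawing' is progressive on an accomplishment; it does not entail the completed 'drew'.
(b) Entailed — the original entails any weakening of itself; this just drops 'on the patio', 'clumsily' and generalizes the agent.
(c) Entailed — generalizing the patient leaves a sub-description the original still satisfies.
(d) Entailed — every conjunct here is already in the original unlocking event.
(e) Not entailed — the passage has Ivy unlocking the cabinet, not Bea.
(f) Not entailed — Ivy unlocked the cabinet, not the portrait; the portrait belongs to the drawing event.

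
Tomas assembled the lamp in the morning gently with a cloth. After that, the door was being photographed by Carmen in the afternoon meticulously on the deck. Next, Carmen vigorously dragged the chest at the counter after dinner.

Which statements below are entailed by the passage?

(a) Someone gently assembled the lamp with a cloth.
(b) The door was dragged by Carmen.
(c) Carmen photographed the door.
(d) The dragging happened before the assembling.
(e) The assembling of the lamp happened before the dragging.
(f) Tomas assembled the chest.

(a), (e)

(a) Entailed — every conjunct here is already in the original assembling event.
(b) Not entailed — Carmen dragged the chest, not the door; the door belongs to the photographing event.
(c) Not entailed — 'was photographing' is progressive on an accomplishment; it does not entail the completed 'photographed'.
(d) Not entailed — the narrative places the assembling before the dragging, not after.
(e) Entailed — the narrative places the assembling before the dragging.
(f) Not entailed — Tomas assembled the lamp, not the chest; the chest belongs to the dragging event.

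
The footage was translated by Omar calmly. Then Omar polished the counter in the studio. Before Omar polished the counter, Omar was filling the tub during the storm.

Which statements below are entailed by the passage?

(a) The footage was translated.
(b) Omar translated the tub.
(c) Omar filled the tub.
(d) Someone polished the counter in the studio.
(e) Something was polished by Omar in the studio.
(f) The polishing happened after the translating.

(a) Entailed — dropping 'calmly' and generalizing the agent leaves a sub-description the original still satisfies.
(b) Not entailed — Omar translated the footage, not the tub; the tub belongs to the filling event.
(c) Not entailed — 'was filling' is progressive on an accomplishment; it does not entail the completed 'filled'.
(d) Entailed — every conjunct here is already in the original polishing event.
(e) Entailed — this follows by dropping conjuncts from the polishing event's description.
(f) Entailed — the narrative places the translating before the polishing.

(a), (d), (e), (f)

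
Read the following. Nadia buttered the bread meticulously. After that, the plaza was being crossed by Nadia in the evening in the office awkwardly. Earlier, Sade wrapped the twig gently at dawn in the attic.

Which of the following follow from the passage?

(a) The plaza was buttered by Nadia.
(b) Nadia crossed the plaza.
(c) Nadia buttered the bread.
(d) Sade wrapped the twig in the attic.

(c), (d)

(a) Not entailed — Nadia buttered the bread, not the plaza; the plaza belongs to the crossing event.
(b) Not entailed — 'was crossing' is progressive on an accomplishment; it does not entail the completed 'crossed'.
(c) Entailed — every conjunct here is already in the original buttering event.
(d) Entailed — the original entails any weakening of itself; this just drops 'gently', 'at dawn'.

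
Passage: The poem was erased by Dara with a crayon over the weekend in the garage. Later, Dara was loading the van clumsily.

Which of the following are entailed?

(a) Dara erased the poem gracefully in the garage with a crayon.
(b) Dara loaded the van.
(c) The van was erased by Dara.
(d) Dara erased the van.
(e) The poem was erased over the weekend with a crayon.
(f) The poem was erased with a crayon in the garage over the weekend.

(e), (f)

(a) Not entailed — 'gracefully' adds information not in the original event.
(b) Not entailed — 'was loading' is progressive on an accomplishment; it does not entail the completed 'loaded'.
(c) Not entailed — Dara erased the poem, not the van; the van belongs to the loading event.
(d) Not entailed — Dara erased the poem, not the van; the van belongs to the loading event.
(e) Entailed — every conjunct here is already in the original erasing event.
(f) Entailed — every conjunct here is already in the original erasing event.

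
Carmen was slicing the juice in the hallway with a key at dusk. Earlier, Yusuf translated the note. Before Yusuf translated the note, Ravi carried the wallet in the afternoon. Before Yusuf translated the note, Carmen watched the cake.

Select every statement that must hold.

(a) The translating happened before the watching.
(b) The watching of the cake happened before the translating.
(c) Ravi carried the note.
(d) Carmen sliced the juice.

(a) Not entailed — the narrative places the watching before the translating, not after.
(b) Entailed — the narrative places the watching before the translating.
(c) Not entailed — Ravi carried the wallet, not the note; the note belongs to the translating event.
(d) Not entailed — 'was slicing' is progressive on an accomplishment; it does not entail the completed 'sliced'.

(b)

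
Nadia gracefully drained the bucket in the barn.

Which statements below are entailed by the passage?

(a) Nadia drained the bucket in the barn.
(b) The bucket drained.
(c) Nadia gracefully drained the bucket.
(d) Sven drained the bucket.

(a), (b), (c)

(a) Entailed — this follows by dropping conjuncts from the draining event's description.
(b) Entailed — 'Nadia drained the bucket' is causative; it entails the inchoative 'the bucket drained'.
(c) Entailed — every conjunct here is already in the original draining event.
(d) Not entailed — the passage has Nadia draining the bucket, not Sven.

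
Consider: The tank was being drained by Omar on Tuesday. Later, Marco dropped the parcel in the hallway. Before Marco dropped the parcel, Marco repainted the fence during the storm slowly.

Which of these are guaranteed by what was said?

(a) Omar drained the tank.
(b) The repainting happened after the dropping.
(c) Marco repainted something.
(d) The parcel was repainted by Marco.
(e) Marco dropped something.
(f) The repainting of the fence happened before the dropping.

(a) Not entailed — 'was draining' is progressive on an accomplishment; it does not entail the completed 'drained'.
(b) Not entailed — the narrative places the repainting before the dropping, not after.
(c) Entailed — dropping 'during the storm', 'slowly' and generalizing the patient leaves a sub-description the original still satisfies.
(d) Not entailed — Marco repainted the fence, not the parcel; the parcel belongs to the dropping event.
(e) Entailed — every conjunct here is already in the original dropping event.
(f) Entailed — the narrative places the repainting before the dropping.

(c), (e), (f)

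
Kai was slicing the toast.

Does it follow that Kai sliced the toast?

'was slicing' is progressive; for an accomplishment like 'slice the toast', it doesn't entail completion.

no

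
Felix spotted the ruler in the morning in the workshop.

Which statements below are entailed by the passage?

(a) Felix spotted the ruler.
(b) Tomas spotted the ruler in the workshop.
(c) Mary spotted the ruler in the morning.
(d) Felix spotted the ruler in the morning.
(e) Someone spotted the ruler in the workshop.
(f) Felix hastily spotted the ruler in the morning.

(a), (d), (e)

(a) Entailed — every conjunct here is already in the original spotting event.
(b) Not entailed — the passage has Felix spotting the ruler, not Tomas.
(c) Not entailed — the passage has Felix spotting the ruler, not Mary.
(d) Entailed — every conjunct here is already in the original spotting event.
(e) Entailed — dropping 'in the morning' and generalizing the agent leaves a sub-description the original still satisfies.
(f) Not entailed — 'hastily' adds information not in the original event.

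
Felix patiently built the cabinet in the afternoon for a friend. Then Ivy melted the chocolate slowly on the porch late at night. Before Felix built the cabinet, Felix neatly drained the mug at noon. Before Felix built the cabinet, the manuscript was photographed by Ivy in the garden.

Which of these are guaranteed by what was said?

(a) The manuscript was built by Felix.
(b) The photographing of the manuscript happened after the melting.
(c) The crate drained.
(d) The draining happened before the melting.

(a) Not entailed — Felix built the cabinet, not the manuscript; the manuscript belongs to the photographing event.
(b) Not entailed — the narrative places the photographing before the melting, not after.
(c) Not entailed — the mug is what drained, not the crate.
(d) Entailed — the narrative places the draining before the melting.

(d)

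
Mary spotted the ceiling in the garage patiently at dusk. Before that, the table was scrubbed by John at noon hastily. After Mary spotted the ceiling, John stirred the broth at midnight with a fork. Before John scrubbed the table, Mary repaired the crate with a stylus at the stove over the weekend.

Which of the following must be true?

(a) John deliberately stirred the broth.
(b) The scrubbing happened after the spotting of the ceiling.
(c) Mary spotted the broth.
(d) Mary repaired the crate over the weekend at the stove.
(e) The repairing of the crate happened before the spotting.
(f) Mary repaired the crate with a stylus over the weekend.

(a) Not entailed — 'deliberately' adds information not in the original event.
(b) Not entailed — the narrative places the scrubbing before the spotting, not after.
(c) Not entailed — Mary spotted the ceiling, not the broth; the broth belongs to the stirring event.
(d) Entailed — dropping 'with a stylus' leaves a sub-description the original still satisfies.
(e) Entailed — the narrative places the repairing before the spotting.
(f) Entailed — dropping 'at the stove' leaves a sub-description the original still satisfies.

(d), (e), (f)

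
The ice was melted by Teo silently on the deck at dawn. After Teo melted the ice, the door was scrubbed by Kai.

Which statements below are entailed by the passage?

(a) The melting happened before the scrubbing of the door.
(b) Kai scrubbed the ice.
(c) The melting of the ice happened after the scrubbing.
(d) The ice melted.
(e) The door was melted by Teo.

(a), (d)

(a) Entailed — the narrative places the melting before the scrubbing.
(b) Not entailed — Kai scrubbed the door, not the ice; the ice belongs to the melting event.
(c) Not entailed — the narrative places the melting before the scrubbing, not after.
(d) Entailed — 'Teo melted the ice' is causative; it entails the inchoative 'the ice melted'.
(e) Not entailed — Teo melted the ice, not the door; the door belongs to the scrubbing event.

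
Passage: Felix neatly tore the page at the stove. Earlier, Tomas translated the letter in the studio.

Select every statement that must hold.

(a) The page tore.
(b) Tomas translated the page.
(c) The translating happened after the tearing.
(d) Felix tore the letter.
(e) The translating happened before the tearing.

(a), (e)

(a) Entailed — 'Felix tore the page' is causative; it entails the inchoative 'the page tore'.
(b) Not entailed — Tomas translated the letter, not the page; the page belongs to the tearing event.
(c) Not entailed — the narrative places the translating before the tearing, not after.
(d) Not entailed — Felix tore the page, not the letter; the letter belongs to the translating event.
(e) Entailed — the narrative places the translating before the tearing.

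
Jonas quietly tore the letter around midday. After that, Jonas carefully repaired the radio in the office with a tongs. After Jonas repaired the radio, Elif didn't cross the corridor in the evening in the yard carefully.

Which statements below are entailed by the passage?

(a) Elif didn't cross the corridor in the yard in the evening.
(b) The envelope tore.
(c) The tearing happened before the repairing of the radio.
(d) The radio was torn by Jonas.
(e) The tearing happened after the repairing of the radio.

(c)

(a) Not entailed — dropping 'carefully' under negation is not valid — the original leaves open that Elif crossed the corridor some other way.
(b) Not entailed — the letter is what tore, not the envelope.
(c) Entailed — the narrative places the tearing before the repairing.
(d) Not entailed — Jonas tore the letter, not the radio; the radio belongs to the repairing event.
(e) Not entailed — the narrative places the tearing before the repairing, not after.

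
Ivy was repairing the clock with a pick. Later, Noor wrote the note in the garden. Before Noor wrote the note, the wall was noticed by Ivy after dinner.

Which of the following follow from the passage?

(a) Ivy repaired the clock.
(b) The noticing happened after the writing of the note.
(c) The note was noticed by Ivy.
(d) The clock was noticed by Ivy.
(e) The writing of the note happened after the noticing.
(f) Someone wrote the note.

(a) Not entailed — 'was repairing' is progressive on an accomplishment; it does not entail the completed 'repaired'.
(b) Not entailed — the narrative places the noticing before the writing, not after.
(c) Not entailed — Ivy noticed the wall, not the note; the note belongs to the writing event.
(d) Not entailed — Ivy noticed the wall, not the clock; the clock belongs to the repairing event.
(e) Entailed — the narrative places the noticing before the writing.
(f) Entailed — dropping 'in the garden' and generalizing the agent leaves a sub-description the original still satisfies.

(e), (f)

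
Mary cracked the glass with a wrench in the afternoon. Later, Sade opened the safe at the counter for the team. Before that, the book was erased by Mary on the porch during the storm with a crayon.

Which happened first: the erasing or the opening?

The connectives place the erasing before the opening.

the erasing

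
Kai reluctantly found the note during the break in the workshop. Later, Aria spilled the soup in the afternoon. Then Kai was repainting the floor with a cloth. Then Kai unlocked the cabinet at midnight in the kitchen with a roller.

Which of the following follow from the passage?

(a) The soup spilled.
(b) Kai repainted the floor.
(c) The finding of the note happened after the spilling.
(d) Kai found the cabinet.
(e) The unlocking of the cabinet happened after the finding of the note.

(a) Entailed — 'Aria spilled the soup' is causative; it entails the inchoative 'the soup spilled'.
(b) Not entailed — 'was repainting' is progressive on an accomplishment; it does not entail the completed 'repainted'.
(c) Not entailed — the narrative places the finding before the spilling, not after.
(d) Not entailed — Kai found the note, not the cabinet; the cabinet belongs to the unlocking event.
(e) Entailed — the narrative places the finding before the unlocking.

(a), (e)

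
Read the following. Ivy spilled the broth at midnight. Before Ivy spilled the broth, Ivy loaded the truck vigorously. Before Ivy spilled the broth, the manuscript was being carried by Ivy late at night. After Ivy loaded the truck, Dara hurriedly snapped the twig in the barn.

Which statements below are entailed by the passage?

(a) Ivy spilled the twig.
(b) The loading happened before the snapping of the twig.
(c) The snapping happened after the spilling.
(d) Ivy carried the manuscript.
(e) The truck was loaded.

(a) Not entailed — Ivy spilled the broth, not the twig; the twig belongs to the snapping event.
(b) Entailed — the narrative places the loading before the snapping.
(c) Not entailed — the narrative doesn't order the spilling relative to the snapping.
(d) Entailed — 'carry' is an activity; 'was carrying' entails that some carrying happened, so 'carried' holds.
(e) Entailed — the original entails any weakening of itself; this just drops 'vigorously' and generalizes the agent.

(b), (d), (e)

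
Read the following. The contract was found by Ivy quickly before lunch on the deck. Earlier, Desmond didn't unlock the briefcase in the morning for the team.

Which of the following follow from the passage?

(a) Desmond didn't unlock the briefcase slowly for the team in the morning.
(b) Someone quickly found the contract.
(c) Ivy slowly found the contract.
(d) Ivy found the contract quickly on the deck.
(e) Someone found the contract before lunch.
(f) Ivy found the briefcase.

(a), (b), (d), (e)

(a) Entailed — under negation, adding a further restriction is entailed: if no such unlocking event occurred, none occurred slowly either.
(b) Entailed — dropping 'before lunch', 'on the deck' and generalizing the agent leaves a sub-description the original still satisfies.
(c) Not entailed — 'slowly' adds a manner not in (and inconsistent with) the original.
(d) Entailed — dropping 'before lunch' leaves a sub-description the original still satisfies.
(e) Entailed — every conjunct here is already in the original finding event.
(f) Not entailed — Ivy found the contract, not the briefcase; the briefcase belongs to the unlocking event.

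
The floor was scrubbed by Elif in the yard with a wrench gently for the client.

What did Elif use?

a wrench

'with a wrench' marks the instrument of the scrubbing event.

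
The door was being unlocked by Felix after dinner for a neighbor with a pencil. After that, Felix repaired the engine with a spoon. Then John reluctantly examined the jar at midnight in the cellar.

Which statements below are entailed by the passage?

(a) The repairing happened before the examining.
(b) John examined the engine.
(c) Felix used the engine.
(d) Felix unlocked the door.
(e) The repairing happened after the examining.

(a)

(a) Entailed — the narrative places the repairing before the examining.
(b) Not entailed — John examined the jar, not the engine; the engine belongs to the repairing event.
(c) Not entailed — the engine is the patient, not an instrument — Felix used a spoon.
(d) Not entailed — 'was unlocking' is progressive on an accomplishment; it does not entail the completed 'unlocked'.
(e) Not entailed — the narrative places the repairing before the examining, not after.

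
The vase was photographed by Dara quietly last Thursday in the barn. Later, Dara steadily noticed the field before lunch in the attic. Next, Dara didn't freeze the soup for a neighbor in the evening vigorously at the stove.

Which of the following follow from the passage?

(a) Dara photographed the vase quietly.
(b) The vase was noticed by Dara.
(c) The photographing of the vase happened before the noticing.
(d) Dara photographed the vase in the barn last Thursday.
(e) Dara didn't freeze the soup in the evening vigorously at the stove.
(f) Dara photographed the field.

(a) Entailed — every conjunct here is already in the original photographing event.
(b) Not entailed — Dara noticed the field, not the vase; the vase belongs to the photographing event.
(c) Entailed — the narrative places the photographing before the noticing.
(d) Entailed — this follows by dropping conjuncts from the photographing event's description.
(e) Not entailed — dropping 'for a neighbor' under negation is not valid — the original leaves open that Dara froze the soup some other way.
(f) Not entailed — Dara photographed the vase, not the field; the field belongs to the noticing event.

(a), (c), (d)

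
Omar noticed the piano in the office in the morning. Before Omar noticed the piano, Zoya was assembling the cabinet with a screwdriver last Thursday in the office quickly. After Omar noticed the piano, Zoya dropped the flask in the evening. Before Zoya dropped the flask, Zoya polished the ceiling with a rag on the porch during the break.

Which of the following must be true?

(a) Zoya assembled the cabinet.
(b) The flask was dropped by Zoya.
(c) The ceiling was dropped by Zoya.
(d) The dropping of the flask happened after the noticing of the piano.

(a) Not entailed — 'was assembling' is progressive on an accomplishment; it does not entail the completed 'assembled'.
(b) Entailed — the original entails any weakening of itself; this just drops 'in the evening'.
(c) Not entailed — Zoya dropped the flask, not the ceiling; the ceiling belongs to the polishing event.
(d) Entailed — the narrative places the noticing before the dropping.

(b), (d)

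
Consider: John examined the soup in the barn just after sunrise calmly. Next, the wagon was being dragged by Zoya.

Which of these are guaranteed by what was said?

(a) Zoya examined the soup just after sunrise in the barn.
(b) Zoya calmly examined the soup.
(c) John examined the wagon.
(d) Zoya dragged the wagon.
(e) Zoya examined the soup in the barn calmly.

(d)

(a) Not entailed — the passage has John examining the soup, not Zoya.
(b) Not entailed — the passage has John examining the soup, not Zoya.
(c) Not entailed — John examined the soup, not the wagon; the wagon belongs to the dragging event.
(d) Entailed — 'drag' is an activity; 'was dragging' entails that some dragging happened, so 'dragged' holds.
(e) Not entailed — the passage has John examining the soup, not Zoya.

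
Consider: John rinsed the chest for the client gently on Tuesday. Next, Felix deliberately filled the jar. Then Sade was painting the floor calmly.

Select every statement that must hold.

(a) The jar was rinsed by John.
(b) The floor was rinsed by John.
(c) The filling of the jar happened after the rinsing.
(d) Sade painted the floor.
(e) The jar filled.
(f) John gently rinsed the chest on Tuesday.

(a) Not entailed — John rinsed the chest, not the jar; the jar belongs to the filling event.
(b) Not entailed — John rinsed the chest, not the floor; the floor belongs to the painting event.
(c) Entailed — the narrative places the rinsing before the filling.
(d) Not entailed — 'was painting' is progressive on an accomplishment; it does not entail the completed 'painted'.
(e) Entailed — 'Felix filled the jar' is causative; it entails the inchoative 'the jar filled'.
(f) Entailed — this follows by dropping conjuncts from the rinsing event's description.

(c), (e), (f)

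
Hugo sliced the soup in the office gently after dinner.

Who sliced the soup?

'Hugo' marks the agent of the slicing event.

Hugo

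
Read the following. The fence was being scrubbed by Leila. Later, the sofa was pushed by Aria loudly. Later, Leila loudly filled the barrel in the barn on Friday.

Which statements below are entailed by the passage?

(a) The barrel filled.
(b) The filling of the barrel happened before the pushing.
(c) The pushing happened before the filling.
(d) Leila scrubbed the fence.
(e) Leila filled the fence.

(a), (c), (d)

(a) Entailed — 'Leila filled the barrel' is causative; it entails the inchoative 'the barrel filled'.
(b) Not entailed — the narrative places the pushing before the filling, not after.
(c) Entailed — the narrative places the pushing before the filling.
(d) Entailed — 'scrub' is an activity; 'was scrubbing' entails that some scrubbing happened, so 'scrubbed' holds.
(e) Not entailed — Leila filled the barrel, not the fence; the fence belongs to the scrubbing event.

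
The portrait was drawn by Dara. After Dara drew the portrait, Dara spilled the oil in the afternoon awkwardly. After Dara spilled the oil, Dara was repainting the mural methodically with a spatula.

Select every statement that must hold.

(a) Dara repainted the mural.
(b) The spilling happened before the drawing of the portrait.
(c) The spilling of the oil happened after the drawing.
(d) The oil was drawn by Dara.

(a) Not entailed — 'was repainting' is progressive on an accomplishment; it does not entail the completed 'repainted'.
(b) Not entailed — the narrative places the drawing before the spilling, not after.
(c) Entailed — the narrative places the drawing before the spilling.
(d) Not entailed — Dara drew the portrait, not the oil; the oil belongs to the spilling event.

(c)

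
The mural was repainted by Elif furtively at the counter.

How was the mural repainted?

'furtively' marks the manner of the repainting event.

furtively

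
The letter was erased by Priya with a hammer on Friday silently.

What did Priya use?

a hammer

'with a hammer' marks the instrument of the erasing event.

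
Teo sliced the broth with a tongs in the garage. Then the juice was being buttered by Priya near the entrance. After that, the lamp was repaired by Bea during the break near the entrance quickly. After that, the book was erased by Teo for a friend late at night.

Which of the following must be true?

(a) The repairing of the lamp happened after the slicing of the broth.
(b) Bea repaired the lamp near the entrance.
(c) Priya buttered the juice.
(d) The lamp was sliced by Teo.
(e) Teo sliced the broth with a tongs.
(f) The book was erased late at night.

(a), (b), (e), (f)

(a) Entailed — the narrative places the slicing before the repairing.
(b) Entailed — the original entails any weakening of itself; this just drops 'during the break', 'quickly'.
(c) Not entailed — 'was buttering' is progressive on an accomplishment; it does not entail the completed 'buttered'.
(d) Not entailed — Teo sliced the broth, not the lamp; the lamp belongs to the repairing event.
(e) Entailed — this follows by dropping conjuncts from the slicing event's description.
(f) Entailed — every conjunct here is already in the original erasing event.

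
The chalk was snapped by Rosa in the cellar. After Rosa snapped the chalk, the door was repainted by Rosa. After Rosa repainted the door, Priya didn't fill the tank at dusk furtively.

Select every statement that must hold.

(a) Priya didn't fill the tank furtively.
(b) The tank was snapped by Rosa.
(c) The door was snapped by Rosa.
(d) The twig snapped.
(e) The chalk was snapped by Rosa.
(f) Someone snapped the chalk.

(a) Not entailed — dropping 'at dusk' under negation is not valid — the original leaves open that Priya filled the tank some other way.
(b) Not entailed — Rosa snapped the chalk, not the tank; the tank belongs to the filling event.
(c) Not entailed — Rosa snapped the chalk, not the door; the door belongs to the repainting event.
(d) Not entailed — the chalk is what snapped, not the twig.
(e) Entailed — dropping 'in the cellar' leaves a sub-description the original still satisfies.
(f) Entailed — every conjunct here is already in the original snapping event.

(e), (f)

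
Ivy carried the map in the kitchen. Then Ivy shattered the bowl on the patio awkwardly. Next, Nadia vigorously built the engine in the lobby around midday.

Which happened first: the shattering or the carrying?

the carrying

The connectives place the carrying before the shattering.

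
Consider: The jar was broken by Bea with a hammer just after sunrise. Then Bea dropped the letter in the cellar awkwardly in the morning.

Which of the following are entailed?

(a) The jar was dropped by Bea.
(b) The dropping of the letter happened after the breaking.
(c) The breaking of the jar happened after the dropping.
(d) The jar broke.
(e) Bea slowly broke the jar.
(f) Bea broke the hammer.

(a) Not entailed — Bea dropped the letter, not the jar; the jar belongs to the breaking event.
(b) Entailed — the narrative places the breaking before the dropping.
(c) Not entailed — the narrative places the breaking before the dropping, not after.
(d) Entailed — 'Bea broke the jar' is causative; it entails the inchoative 'the jar broke'.
(e) Not entailed — 'slowly' adds information not in the original event.
(f) Not entailed — the hammer is the instrument, not what was broken.

(b), (d)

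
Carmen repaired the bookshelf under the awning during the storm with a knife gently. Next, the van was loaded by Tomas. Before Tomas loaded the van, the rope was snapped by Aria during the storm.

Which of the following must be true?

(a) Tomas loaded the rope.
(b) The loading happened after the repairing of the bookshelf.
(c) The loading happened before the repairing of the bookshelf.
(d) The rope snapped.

(b), (d)

(a) Not entailed — Tomas loaded the van, not the rope; the rope belongs to the snapping event.
(b) Entailed — the narrative places the repairing before the loading.
(c) Not entailed — the narrative places the repairing before the loading, not after.
(d) Entailed — 'Aria snapped the rope' is causative; it entails the inchoative 'the rope snapped'.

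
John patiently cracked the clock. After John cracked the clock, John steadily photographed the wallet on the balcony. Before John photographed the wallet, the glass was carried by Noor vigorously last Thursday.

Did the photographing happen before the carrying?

The narrative orders the carrying before the photographing.

no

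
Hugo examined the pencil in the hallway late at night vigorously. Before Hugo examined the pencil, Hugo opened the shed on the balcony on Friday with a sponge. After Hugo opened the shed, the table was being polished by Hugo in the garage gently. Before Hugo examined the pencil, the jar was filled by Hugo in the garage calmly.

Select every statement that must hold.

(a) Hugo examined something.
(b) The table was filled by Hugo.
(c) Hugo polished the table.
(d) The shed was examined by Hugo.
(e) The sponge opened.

(a) Entailed — dropping 'late at night', 'vigorously', 'in the hallway' and generalizing the patient leaves a sub-description the original still satisfies.
(b) Not entailed — Hugo filled the jar, not the table; the table belongs to the polishing event.
(c) Entailed — 'polish' is an activity; 'was polishing' entails that some polishing happened, so 'polished' holds.
(d) Not entailed — Hugo examined the pencil, not the shed; the shed belongs to the opening event.
(e) Not entailed — the shed is what opened, not the sponge.

(a), (c)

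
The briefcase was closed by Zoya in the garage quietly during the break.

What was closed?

'the briefcase' marks the patient of the closing event.

the briefcase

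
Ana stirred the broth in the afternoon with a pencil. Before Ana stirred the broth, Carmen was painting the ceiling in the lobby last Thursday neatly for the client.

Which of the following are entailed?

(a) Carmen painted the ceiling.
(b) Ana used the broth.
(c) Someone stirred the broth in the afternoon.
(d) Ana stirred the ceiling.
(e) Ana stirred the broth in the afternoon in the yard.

(a) Not entailed — 'was painting' is progressive on an accomplishment; it does not entail the completed 'painted'.
(b) Not entailed — the broth is the patient, not an instrument — Ana used a pencil.
(c) Entailed — the original entails any weakening of itself; this just drops 'with a pencil' and generalizes the agent.
(d) Not entailed — Ana stirred the broth, not the ceiling; the ceiling belongs to the painting event.
(e) Not entailed — 'in the yard' adds information not in the original event.

(c)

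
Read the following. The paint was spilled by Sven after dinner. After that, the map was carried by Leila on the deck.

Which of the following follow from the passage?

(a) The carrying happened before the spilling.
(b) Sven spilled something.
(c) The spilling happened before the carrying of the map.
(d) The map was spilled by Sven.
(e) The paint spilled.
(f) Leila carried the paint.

(b), (c), (e)

(a) Not entailed — the narrative places the spilling before the carrying, not after.
(b) Entailed — dropping 'after dinner' and generalizing the patient leaves a sub-description the original still satisfies.
(c) Entailed — the narrative places the spilling before the carrying.
(d) Not entailed — Sven spilled the paint, not the map; the map belongs to the carrying event.
(e) Entailed — 'Sven spilled the paint' is causative; it entails the inchoative 'the paint spilled'.
(f) Not entailed — Leila carried the map, not the paint; the paint belongs to the spilling event.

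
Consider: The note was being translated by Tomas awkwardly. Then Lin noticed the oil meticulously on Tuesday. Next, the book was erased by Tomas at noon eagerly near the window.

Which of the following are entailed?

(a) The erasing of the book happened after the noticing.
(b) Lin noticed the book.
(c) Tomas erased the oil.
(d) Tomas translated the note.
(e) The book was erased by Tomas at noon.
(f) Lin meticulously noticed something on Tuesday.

(a), (e), (f)

(a) Entailed — the narrative places the noticing before the erasing.
(b) Not entailed — Lin noticed the oil, not the book; the book belongs to the erasing event.
(c) Not entailed — Tomas erased the book, not the oil; the oil belongs to the noticing event.
(d) Not entailed — 'was translating' is progressive on an accomplishment; it does not entail the completed 'translated'.
(e) Entailed — every conjunct here is already in the original erasing event.
(f) Entailed — this follows by dropping conjuncts from the noticing event's description.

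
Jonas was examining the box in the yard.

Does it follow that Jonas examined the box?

'examine' is atelic; if Jonas was examining the box, then Jonas examined the box (for some time).

yes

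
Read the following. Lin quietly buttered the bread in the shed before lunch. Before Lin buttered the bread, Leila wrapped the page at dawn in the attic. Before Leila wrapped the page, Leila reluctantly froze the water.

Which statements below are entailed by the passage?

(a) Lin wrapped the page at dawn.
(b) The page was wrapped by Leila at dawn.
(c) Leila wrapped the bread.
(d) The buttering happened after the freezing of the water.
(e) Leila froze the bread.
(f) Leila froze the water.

(a) Not entailed — the passage has Leila wrapping the page, not Lin.
(b) Entailed — every conjunct here is already in the original wrapping event.
(c) Not entailed — Leila wrapped the page, not the bread; the bread belongs to the buttering event.
(d) Entailed — the narrative places the freezing before the buttering.
(e) Not entailed — Leila froze the water, not the bread; the bread belongs to the buttering event.
(f) Entailed — the original entails any weakening of itself; this just drops 'reluctantly'.

(b), (d), (f)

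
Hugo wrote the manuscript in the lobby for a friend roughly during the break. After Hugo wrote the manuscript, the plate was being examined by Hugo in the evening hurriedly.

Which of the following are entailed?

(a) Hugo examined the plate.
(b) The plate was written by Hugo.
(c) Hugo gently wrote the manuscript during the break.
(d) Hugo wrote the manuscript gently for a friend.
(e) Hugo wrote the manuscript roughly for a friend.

(a), (e)

(a) Entailed — 'examine' is an activity; 'was examining' entails that some examining happened, so 'examined' holds.
(b) Not entailed — Hugo wrote the manuscript, not the plate; the plate belongs to the examining event.
(c) Not entailed — 'gently' adds a manner not in (and inconsistent with) the original.
(d) Not entailed — 'gently' adds a manner not in (and inconsistent with) the original.
(e) Entailed — every conjunct here is already in the original writing event.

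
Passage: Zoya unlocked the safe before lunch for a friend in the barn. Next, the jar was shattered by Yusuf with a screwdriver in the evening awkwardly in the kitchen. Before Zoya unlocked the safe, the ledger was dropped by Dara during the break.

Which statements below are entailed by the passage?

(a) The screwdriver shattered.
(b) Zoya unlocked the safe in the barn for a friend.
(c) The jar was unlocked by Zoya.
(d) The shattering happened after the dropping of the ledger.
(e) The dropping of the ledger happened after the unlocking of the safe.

(b), (d)

(a) Not entailed — the jar is what shattered, not the screwdriver.
(b) Entailed — this follows by dropping conjuncts from the unlocking event's description.
(c) Not entailed — Zoya unlocked the safe, not the jar; the jar belongs to the shattering event.
(d) Entailed — the narrative places the dropping before the shattering.
(e) Not entailed — the narrative places the dropping before the unlocking, not after.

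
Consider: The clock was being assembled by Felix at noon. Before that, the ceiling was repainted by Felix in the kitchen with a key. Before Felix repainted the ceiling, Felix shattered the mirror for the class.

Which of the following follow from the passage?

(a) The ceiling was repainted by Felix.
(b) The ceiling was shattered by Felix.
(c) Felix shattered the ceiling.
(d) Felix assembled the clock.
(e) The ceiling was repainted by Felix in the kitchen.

(a) Entailed — every conjunct here is already in the original repainting event.
(b) Not entailed — Felix shattered the mirror, not the ceiling; the ceiling belongs to the repainting event.
(c) Not entailed — Felix shattered the mirror, not the ceiling; the ceiling belongs to the repainting event.
(d) Not entailed — 'was assembling' is progressive on an accomplishment; it does not entail the completed 'assembled'.
(e) Entailed — the original entails any weakening of itself; this just drops 'with a key'.

(a), (e)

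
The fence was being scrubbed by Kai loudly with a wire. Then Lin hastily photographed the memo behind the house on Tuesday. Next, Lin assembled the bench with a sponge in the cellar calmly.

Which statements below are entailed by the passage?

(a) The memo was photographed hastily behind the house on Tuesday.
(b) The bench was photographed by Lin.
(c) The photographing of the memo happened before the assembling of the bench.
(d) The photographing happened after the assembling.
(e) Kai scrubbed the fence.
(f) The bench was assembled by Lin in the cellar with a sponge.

(a) Entailed — this follows by dropping conjuncts from the photographing event's description.
(b) Not entailed — Lin photographed the memo, not the bench; the bench belongs to the assembling event.
(c) Entailed — the narrative places the photographing before the assembling.
(d) Not entailed — the narrative places the photographing before the assembling, not after.
(e) Entailed — 'scrub' is an activity; 'was scrubbing' entails that some scrubbing happened, so 'scrubbed' holds.
(f) Entailed — the original entails any weakening of itself; this just drops 'calmly'.

(a), (c), (e), (f)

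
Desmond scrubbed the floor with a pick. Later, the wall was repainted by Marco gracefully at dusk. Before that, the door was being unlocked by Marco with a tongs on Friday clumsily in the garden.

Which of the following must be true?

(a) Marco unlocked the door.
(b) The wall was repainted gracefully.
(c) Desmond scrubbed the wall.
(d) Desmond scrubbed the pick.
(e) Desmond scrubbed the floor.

(a) Not entailed — 'was unlocking' is progressive on an accomplishment; it does not entail the completed 'unlocked'.
(b) Entailed — this follows by dropping conjuncts from the repainting event's description.
(c) Not entailed — Desmond scrubbed the floor, not the wall; the wall belongs to the repainting event.
(d) Not entailed — the pick is the instrument, not what was scrubbed.
(e) Entailed — every conjunct here is already in the original scrubbing event.

(b), (e)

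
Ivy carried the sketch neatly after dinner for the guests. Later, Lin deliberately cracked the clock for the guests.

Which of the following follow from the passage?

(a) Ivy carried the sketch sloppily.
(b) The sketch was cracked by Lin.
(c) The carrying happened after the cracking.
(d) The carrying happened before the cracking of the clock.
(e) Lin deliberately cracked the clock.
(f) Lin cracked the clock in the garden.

(d), (e)

(a) Not entailed — 'sloppily' adds a manner not in (and inconsistent with) the original.
(b) Not entailed — Lin cracked the clock, not the sketch; the sketch belongs to the carrying event.
(c) Not entailed — the narrative places the carrying before the cracking, not after.
(d) Entailed — the narrative places the carrying before the cracking.
(e) Entailed — dropping 'for the guests' leaves a sub-description the original still satisfies.
(f) Not entailed — 'in the garden' adds information not in the original event.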